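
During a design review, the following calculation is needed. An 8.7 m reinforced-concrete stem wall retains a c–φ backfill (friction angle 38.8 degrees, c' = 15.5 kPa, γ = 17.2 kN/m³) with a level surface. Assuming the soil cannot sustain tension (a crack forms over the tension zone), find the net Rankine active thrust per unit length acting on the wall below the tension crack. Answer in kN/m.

48.1 kN/m

K_a = 0.2296; √K_a = 0.4791.
Tension-crack depth z_c = 2c/(γ√K_a) = 2×15.5/(17.2×0.4791) = 3.762 m.
σ_a at base = K_a γ H − 2c√K_a = 0.2296×17.2×8.7 − 2×15.5×0.4791 = 19.50 kPa.
P_a = ½ × 19.50 × (H − z_c) = 0.5×19.50×4.938 = 48.14 kN/m.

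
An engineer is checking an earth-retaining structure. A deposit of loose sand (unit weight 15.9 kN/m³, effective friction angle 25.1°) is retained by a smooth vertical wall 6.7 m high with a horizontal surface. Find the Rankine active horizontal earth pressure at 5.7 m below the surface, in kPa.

K_a = (1 − sin φ)/(1 + sin φ) = 0.4043.
σ_h = K_a γ z = 0.4043 × 15.9 × 5.7 = 36.64 kPa.

36.6 kPa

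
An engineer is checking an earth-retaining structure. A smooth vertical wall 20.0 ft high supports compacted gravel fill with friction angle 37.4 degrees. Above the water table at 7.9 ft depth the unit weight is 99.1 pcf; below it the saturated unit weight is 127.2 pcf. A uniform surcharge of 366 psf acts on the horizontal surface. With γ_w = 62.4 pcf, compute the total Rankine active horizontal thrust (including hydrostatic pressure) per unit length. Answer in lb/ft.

K_a = tan²(45° − φ/2) = 0.2443.
γ' = 127.2 − 62.4 = 64.80 pcf. h₂ = H − d_w = 12.1 ft.
σ'_h: at surface K_a·q = 89.40; at WT K_a(q+γd_w) = 280.6; at base K_a(q+γd_w+γ'h₂) = 472.2 psf.
P₁ = ½(89.40+280.6)×7.9 = 1462; P₂ = ½(280.6+472.2)×12.1 = 4554; P_w = ½γ_w h₂² = 4568.
Total = 1462+4554+4568 = 10580 lb/ft.

10600 lb/ft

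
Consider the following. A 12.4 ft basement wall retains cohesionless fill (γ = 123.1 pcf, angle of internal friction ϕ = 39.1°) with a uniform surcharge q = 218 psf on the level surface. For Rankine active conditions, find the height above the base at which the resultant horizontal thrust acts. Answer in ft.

4.59 ft

K_a = 0.2265.
Triangular part P₁ = ½K_aγH² = 2143 at H/3 = 4.133 ft; rectangular part P₂ = K_a q H = 612.2 at H/2 = 6.200 ft.
ȳ = (P₁·4.133 + P₂·6.200)/(P₁+P₂) = 4.592 ft.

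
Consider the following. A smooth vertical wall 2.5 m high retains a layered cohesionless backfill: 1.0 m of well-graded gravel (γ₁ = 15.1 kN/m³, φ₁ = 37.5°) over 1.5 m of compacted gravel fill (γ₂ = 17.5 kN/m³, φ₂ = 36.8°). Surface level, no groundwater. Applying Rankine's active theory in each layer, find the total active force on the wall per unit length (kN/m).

12.5 kN/m

K_a1 = tan²(45°−37.5°/2) = 0.2432; K_a2 = tan²(45°−36.8°/2) = 0.2508.
Layer 1: σ at base = K_a1 γ₁ h₁ = 3.672 kPa; P₁ = ½×3.672×1.0 = 1.836.
Layer 2: σ_v at top = γ₁h₁ = 15.10; σ_h top = K_a2×15.10 = 3.787; σ_h base = K_a2×(15.10+17.5×1.5) = 10.37.
P₂ = ½(3.787+10.37)×1.5 = 10.62. Total P_a = 1.836+10.62 = 12.45 kN/m.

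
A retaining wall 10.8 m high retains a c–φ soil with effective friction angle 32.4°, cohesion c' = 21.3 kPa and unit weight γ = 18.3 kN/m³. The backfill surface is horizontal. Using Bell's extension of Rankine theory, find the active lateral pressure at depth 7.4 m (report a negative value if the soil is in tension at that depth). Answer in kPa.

17.5 kPa

K_a = (1 − sin φ)/(1 + sin φ) = 0.3022.
σ_a = K_a γ z − 2c√K_a = 0.3022×18.3×7.4 − 2×21.3×0.5498 = 17.51 kPa.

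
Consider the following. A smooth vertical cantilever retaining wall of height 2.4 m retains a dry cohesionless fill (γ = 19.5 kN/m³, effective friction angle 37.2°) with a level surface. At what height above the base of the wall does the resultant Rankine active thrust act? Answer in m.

K_a = 0.2464.
The pressure distribution is triangular, so the resultant acts at H/3 above the base = 2.4/3 = 0.8000 m.

0.800 m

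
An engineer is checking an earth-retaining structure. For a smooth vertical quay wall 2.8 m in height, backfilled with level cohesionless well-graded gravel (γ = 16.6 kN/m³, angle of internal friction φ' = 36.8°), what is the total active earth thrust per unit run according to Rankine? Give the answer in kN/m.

16.3 kN/m

K_a = tan²(45° − φ/2) = 0.2508.
P_a = ½ K_a γ H² = 0.5 × 0.2508 × 16.6 × 2.8² = 16.32 kN/m.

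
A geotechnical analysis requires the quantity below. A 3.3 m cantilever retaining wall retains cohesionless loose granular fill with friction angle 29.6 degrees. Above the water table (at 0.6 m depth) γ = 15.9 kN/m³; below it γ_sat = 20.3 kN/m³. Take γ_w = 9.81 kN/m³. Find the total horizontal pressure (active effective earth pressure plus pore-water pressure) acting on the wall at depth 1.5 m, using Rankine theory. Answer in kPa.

K_a = (1 − sin φ)/(1 + sin φ) = 0.3387.
γ' = 20.3 − 9.81 = 10.49 kN/m³.
Effective vertical stress at 1.5 m: σ'_v = 15.9×0.6 + 10.49×0.900 = 18.98 kPa.
σ'_h = K_a σ'_v = 0.3387 × 18.98 = 6.430 kPa; u = γ_w × 0.900 = 8.829 kPa.
Total σ_h = 6.430 + 8.829 = 15.26 kPa.

15.3 kPa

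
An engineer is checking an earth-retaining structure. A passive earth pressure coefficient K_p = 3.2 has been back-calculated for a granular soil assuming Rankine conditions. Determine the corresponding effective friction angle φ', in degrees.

31.6°

K_p = (1+sin φ)/(1−sin φ) ⇒ sin φ = (K_p − 1)/(K_p + 1) = 0.5238.
φ = arcsin(0.5238) = 31.59°.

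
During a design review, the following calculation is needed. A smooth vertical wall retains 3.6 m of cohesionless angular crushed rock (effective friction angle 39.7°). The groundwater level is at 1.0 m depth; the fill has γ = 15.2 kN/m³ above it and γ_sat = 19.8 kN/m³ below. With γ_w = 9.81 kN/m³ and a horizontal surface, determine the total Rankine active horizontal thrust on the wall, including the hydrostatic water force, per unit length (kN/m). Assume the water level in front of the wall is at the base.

K_a = tan²(45° − φ/2) = 0.2204.
γ' = 19.8 − 9.81 = 9.990 kN/m³. Depth below WT = 2.6 m.
σ'_h at WT = K_a γ d_w = 3.351 kPa; at base = 3.351 + K_a γ' × 2.6 = 9.076 kPa.
P₁ (0–1.0 m) = ½×3.351×1.0 = 1.675. P₂ (1.0–3.6 m) = ½(3.351+9.076)×2.6 = 16.15.
P_w = ½ γ_w h₂² = 0.5×9.81×2.6² = 33.16. Total = 1.675+16.15+33.16 = 50.99 kN/m.

51.0 kN/m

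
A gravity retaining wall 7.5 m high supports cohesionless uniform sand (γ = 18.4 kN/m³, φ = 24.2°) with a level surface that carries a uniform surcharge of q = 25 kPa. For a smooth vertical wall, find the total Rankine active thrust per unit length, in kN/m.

295 kN/m

K_a = tan²(45° − φ/2) = 0.4185.
Soil triangle: ½ K_a γ H² = 0.5×0.4185×18.4×7.5² = 216.6 kN/m.
Surcharge rectangle: K_a q H = 0.4185×25×7.5 = 78.47 kN/m.
Total = 216.6 + 78.47 = 295.1 kN/m.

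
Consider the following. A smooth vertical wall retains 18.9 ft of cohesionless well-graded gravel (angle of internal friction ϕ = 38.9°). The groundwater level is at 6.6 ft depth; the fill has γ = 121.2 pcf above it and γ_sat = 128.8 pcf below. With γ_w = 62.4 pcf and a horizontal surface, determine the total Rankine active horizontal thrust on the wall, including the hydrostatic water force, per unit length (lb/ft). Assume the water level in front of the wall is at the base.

K_a = tan²(45° − φ/2) = 0.2285.
γ' = 128.8 − 62.4 = 66.40 pcf. Depth below WT = 12.3 ft.
σ'_h at WT = K_a γ d_w = 182.8 psf; at base = 182.8 + K_a γ' × 12.3 = 369.4 psf.
P₁ (0–6.6 ft) = ½×182.8×6.6 = 603.3. P₂ (6.6–18.9 ft) = ½(182.8+369.4)×12.3 = 3396.
P_w = ½ γ_w h₂² = 0.5×62.4×12.3² = 4720. Total = 603.3+3396+4720 = 8720 lb/ft.

8720 lb/ft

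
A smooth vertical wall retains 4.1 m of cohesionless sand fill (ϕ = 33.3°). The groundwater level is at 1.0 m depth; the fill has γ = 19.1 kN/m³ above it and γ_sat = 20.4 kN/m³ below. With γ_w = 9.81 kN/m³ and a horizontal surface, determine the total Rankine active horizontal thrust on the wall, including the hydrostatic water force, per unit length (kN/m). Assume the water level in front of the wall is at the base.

82.0 kN/m

K_a = tan²(45° − φ/2) = 0.2911.
γ' = 20.4 − 9.81 = 10.59 kN/m³. Depth below WT = 3.1 m.
σ'_h at WT = K_a γ d_w = 5.561 kPa; at base = 5.561 + K_a γ' × 3.1 = 15.12 kPa.
P₁ (0–1.0 m) = ½×5.561×1.0 = 2.780. P₂ (1.0–4.1 m) = ½(5.561+15.12)×3.1 = 32.05.
P_w = ½ γ_w h₂² = 0.5×9.81×3.1² = 47.14. Total = 2.780+32.05+47.14 = 81.97 kN/m.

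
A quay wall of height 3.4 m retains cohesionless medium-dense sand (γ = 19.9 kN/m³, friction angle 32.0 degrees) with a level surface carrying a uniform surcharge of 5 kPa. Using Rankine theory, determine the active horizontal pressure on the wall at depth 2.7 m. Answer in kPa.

K_a = (1 − sin φ)/(1 + sin φ) = 0.3073.
σ_v = γz + q = 19.9 × 2.7 + 5 = 58.73 kPa.
σ_h = K_a σ_v = 0.3073 × 58.73 = 18.05 kPa.

18.0 kPa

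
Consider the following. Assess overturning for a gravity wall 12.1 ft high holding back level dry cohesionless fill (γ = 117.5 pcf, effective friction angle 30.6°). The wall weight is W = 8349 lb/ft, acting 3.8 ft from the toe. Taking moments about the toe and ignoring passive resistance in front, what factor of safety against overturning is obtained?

K_a = tan²(45° − 30.6°/2) = 0.3253.
P_a = ½K_aγH² = 0.5×0.3253×117.5×12.1² = 2798 lb/ft, acting at H/3 = 4.033 ft above the base.
Overturning moment M_o = P_a × H/3 = 2798 × 4.033 = 11290.
Resisting moment M_r = W × 3.8 = 8349 × 3.8 = 31730.
FS_overturning = M_r/M_o = 31730/11290 = 2.811.

2.81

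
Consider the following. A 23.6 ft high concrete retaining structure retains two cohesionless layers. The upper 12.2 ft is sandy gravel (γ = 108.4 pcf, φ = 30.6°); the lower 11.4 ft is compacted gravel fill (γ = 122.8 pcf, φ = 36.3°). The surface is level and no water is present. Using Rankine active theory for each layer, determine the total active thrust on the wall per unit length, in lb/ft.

8530 lb/ft

K_a1 = tan²(45°−30.6°/2) = 0.3253; K_a2 = tan²(45°−36.3°/2) = 0.2563.
Layer 1: σ at base = K_a1 γ₁ h₁ = 430.3 psf; P₁ = ½×430.3×12.2 = 2625.
Layer 2: σ_v at top = γ₁h₁ = 1322; σ_h top = K_a2×1322 = 338.9; σ_h base = K_a2×(1322+122.8×11.4) = 697.7.
P₂ = ½(338.9+697.7)×11.4 = 5909. Total P_a = 2625+5909 = 8533 lb/ft.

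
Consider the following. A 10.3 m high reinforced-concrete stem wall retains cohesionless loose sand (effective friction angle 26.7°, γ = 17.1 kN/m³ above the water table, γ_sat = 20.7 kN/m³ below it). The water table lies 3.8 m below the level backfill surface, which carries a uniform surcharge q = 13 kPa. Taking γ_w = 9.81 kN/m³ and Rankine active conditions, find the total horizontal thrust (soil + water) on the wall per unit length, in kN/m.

553 kN/m

K_a = tan²(45° − φ/2) = 0.3800.
γ' = 20.7 − 9.81 = 10.89 kN/m³. h₂ = H − d_w = 6.5 m.
σ'_h: at surface K_a·q = 4.939; at WT K_a(q+γd_w) = 29.63; at base K_a(q+γd_w+γ'h₂) = 56.52 kPa.
P₁ = ½(4.939+29.63)×3.8 = 65.68; P₂ = ½(29.63+56.52)×6.5 = 280.0; P_w = ½γ_w h₂² = 207.2.
Total = 65.68+280.0+207.2 = 552.9 kN/m.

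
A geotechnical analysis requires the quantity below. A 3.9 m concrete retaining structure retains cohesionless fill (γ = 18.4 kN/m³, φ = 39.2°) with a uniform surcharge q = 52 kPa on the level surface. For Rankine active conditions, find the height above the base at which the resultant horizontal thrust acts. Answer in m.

K_a = 0.2255.
Triangular part P₁ = ½K_aγH² = 31.55 at H/3 = 1.300 m; rectangular part P₂ = K_a q H = 45.72 at H/2 = 1.950 m.
ȳ = (P₁·1.300 + P₂·1.950)/(P₁+P₂) = 1.685 m.

1.68 m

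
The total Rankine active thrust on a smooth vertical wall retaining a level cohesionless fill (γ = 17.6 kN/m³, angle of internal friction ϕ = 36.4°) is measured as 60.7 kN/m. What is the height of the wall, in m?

K_a = 0.2552. P_a = ½ K_a γ H² ⇒ H = √(2P_a/(K_a γ)).
H = √(2×60.7/(0.2552×17.6)) = 5.199 m.

5.20 m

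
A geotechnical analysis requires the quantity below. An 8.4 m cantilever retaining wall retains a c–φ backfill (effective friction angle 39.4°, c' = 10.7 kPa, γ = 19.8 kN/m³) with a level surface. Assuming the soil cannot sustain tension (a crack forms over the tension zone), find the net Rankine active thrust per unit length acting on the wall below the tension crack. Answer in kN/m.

K_a = 0.2234; √K_a = 0.4727.
Tension-crack depth z_c = 2c/(γ√K_a) = 2×10.7/(19.8×0.4727) = 2.286 m.
σ_a at base = K_a γ H − 2c√K_a = 0.2234×19.8×8.4 − 2×10.7×0.4727 = 27.05 kPa.
P_a = ½ × 27.05 × (H − z_c) = 0.5×27.05×6.114 = 82.68 kN/m.

82.7 kN/m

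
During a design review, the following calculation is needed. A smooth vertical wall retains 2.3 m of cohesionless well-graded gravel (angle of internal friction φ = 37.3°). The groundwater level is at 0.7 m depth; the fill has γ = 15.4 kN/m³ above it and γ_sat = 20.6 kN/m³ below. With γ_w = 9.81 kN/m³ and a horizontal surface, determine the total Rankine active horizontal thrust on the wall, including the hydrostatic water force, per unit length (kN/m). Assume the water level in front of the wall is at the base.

21.1 kN/m

K_a = tan²(45° − φ/2) = 0.2453.
γ' = 20.6 − 9.81 = 10.79 kN/m³. Depth below WT = 1.6 m.
σ'_h at WT = K_a γ d_w = 2.645 kPa; at base = 2.645 + K_a γ' × 1.6 = 6.880 kPa.
P₁ (0–0.7 m) = ½×2.645×0.7 = 0.9257. P₂ (0.7–2.3 m) = ½(2.645+6.880)×1.6 = 7.620.
P_w = ½ γ_w h₂² = 0.5×9.81×1.6² = 12.56. Total = 0.9257+7.620+12.56 = 21.10 kN/m.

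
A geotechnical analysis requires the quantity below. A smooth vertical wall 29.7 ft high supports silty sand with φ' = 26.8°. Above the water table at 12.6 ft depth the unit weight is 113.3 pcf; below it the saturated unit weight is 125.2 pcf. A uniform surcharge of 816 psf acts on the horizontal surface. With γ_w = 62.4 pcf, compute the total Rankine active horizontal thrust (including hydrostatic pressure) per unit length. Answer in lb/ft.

K_a = tan²(45° − φ/2) = 0.3785.
γ' = 125.2 − 62.4 = 62.80 pcf. h₂ = H − d_w = 17.1 ft.
σ'_h: at surface K_a·q = 308.8; at WT K_a(q+γd_w) = 849.1; at base K_a(q+γd_w+γ'h₂) = 1256 psf.
P₁ = ½(308.8+849.1)×12.6 = 7295; P₂ = ½(849.1+1256)×17.1 = 18000; P_w = ½γ_w h₂² = 9123.
Total = 7295+18000+9123 = 34410 lb/ft.

34400 lb/ft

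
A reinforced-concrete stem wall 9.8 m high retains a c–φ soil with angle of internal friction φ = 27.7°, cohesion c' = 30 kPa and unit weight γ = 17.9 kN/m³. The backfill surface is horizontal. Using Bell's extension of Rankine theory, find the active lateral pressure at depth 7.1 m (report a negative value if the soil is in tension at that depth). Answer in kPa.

K_a = (1 − sin φ)/(1 + sin φ) = 0.3653.
σ_a = K_a γ z − 2c√K_a = 0.3653×17.9×7.1 − 2×30×0.6044 = 10.16 kPa.

10.2 kPa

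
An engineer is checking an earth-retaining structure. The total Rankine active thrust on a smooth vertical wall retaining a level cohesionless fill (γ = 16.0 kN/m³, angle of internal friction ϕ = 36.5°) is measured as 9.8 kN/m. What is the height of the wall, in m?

2.20 m

K_a = 0.2541. P_a = ½ K_a γ H² ⇒ H = √(2P_a/(K_a γ)).
H = √(2×9.8/(0.2541×16.0)) = 2.196 m.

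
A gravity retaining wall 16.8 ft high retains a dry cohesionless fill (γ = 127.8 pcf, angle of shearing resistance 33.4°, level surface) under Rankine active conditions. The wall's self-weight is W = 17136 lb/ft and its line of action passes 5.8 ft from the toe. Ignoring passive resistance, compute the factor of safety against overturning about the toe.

K_a = tan²(45° − 33.4°/2) = 0.2899.
P_a = ½K_aγH² = 0.5×0.2899×127.8×16.8² = 5229 lb/ft, acting at H/3 = 5.600 ft above the base.
Overturning moment M_o = P_a × H/3 = 5229 × 5.600 = 29280.
Resisting moment M_r = W × 5.8 = 17136 × 5.8 = 99390.
FS_overturning = M_r/M_o = 99390/29280 = 3.394.

3.39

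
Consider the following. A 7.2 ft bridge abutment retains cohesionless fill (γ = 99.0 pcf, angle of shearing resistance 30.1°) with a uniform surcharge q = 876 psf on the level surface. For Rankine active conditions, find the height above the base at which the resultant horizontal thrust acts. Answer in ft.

3.25 ft

K_a = 0.3320.
Triangular part P₁ = ½K_aγH² = 851.9 at H/3 = 2.400 ft; rectangular part P₂ = K_a q H = 2094 at H/2 = 3.600 ft.
ȳ = (P₁·2.400 + P₂·3.600)/(P₁+P₂) = 3.253 ft.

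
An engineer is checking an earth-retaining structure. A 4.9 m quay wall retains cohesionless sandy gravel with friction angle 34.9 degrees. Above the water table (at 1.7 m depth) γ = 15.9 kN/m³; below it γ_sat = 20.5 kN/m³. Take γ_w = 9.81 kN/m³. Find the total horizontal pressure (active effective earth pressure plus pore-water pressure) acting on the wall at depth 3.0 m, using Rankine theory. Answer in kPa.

K_a = (1 − sin φ)/(1 + sin φ) = 0.2721.
γ' = 20.5 − 9.81 = 10.69 kN/m³.
Effective vertical stress at 3.0 m: σ'_v = 15.9×1.7 + 10.69×1.30 = 40.93 kPa.
σ'_h = K_a σ'_v = 0.2721 × 40.93 = 11.14 kPa; u = γ_w × 1.30 = 12.75 kPa.
Total σ_h = 11.14 + 12.75 = 23.89 kPa.

23.9 kPa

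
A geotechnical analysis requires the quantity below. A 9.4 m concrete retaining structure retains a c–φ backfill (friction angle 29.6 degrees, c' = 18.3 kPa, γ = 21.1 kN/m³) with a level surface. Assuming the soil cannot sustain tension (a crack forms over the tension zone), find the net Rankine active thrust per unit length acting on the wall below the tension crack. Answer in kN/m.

147 kN/m

K_a = 0.3387; √K_a = 0.5820.
Tension-crack depth z_c = 2c/(γ√K_a) = 2×18.3/(21.1×0.5820) = 2.980 m.
σ_a at base = K_a γ H − 2c√K_a = 0.3387×21.1×9.4 − 2×18.3×0.5820 = 45.88 kPa.
P_a = ½ × 45.88 × (H − z_c) = 0.5×45.88×6.420 = 147.3 kN/m.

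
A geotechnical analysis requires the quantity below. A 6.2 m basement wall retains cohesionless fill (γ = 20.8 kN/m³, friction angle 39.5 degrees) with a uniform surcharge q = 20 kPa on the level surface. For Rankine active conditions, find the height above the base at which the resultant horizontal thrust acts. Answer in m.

2.31 m

K_a = 0.2224.
Triangular part P₁ = ½K_aγH² = 88.92 at H/3 = 2.067 m; rectangular part P₂ = K_a q H = 27.58 at H/2 = 3.100 m.
ȳ = (P₁·2.067 + P₂·3.100)/(P₁+P₂) = 2.311 m.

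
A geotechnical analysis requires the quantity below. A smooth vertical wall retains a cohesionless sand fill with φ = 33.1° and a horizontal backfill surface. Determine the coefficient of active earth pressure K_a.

K_a = tan²(45° − φ/2) = tan²(28.45°) = 0.2936.

0.294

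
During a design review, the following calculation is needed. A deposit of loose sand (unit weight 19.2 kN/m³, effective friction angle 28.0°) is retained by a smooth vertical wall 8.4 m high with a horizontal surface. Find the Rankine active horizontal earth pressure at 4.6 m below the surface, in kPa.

31.9 kPa

K_a = (1 − sin φ)/(1 + sin φ) = 0.3610.
σ_h = K_a γ z = 0.3610 × 19.2 × 4.6 = 31.89 kPa.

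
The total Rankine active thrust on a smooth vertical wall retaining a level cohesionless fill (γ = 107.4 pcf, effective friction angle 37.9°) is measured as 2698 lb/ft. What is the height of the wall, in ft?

K_a = 0.2389. P_a = ½ K_a γ H² ⇒ H = √(2P_a/(K_a γ)).
H = √(2×2698/(0.2389×107.4)) = 14.50 ft.

14.5 ft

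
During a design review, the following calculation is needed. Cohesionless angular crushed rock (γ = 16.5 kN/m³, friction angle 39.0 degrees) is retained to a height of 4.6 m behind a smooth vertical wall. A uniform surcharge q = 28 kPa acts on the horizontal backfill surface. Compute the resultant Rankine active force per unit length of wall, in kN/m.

K_a = tan²(45° − φ/2) = 0.2275.
Soil triangle: ½ K_a γ H² = 0.5×0.2275×16.5×4.6² = 39.72 kN/m.
Surcharge rectangle: K_a q H = 0.2275×28×4.6 = 29.30 kN/m.
Total = 39.72 + 29.30 = 69.02 kN/m.

69.0 kN/m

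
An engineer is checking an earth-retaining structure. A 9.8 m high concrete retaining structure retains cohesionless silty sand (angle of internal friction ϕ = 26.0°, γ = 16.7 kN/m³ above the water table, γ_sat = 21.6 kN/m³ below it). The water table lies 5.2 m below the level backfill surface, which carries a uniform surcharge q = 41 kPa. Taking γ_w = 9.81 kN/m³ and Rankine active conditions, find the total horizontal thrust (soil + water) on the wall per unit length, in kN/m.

K_a = tan²(45° − φ/2) = 0.3905.
γ' = 21.6 − 9.81 = 11.79 kN/m³. h₂ = H − d_w = 4.6 m.
σ'_h: at surface K_a·q = 16.01; at WT K_a(q+γd_w) = 49.92; at base K_a(q+γd_w+γ'h₂) = 71.09 kPa.
P₁ = ½(16.01+49.92)×5.2 = 171.4; P₂ = ½(49.92+71.09)×4.6 = 278.3; P_w = ½γ_w h₂² = 103.8.
Total = 171.4+278.3+103.8 = 553.5 kN/m.

554 kN/m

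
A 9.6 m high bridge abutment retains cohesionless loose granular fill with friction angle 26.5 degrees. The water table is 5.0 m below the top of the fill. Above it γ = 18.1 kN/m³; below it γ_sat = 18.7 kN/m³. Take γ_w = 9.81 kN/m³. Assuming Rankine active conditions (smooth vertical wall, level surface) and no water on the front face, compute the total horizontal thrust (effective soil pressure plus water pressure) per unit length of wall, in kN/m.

386 kN/m

K_a = tan²(45° − φ/2) = 0.3829.
γ' = 18.7 − 9.81 = 8.890 kN/m³. Depth below WT = 4.6 m.
σ'_h at WT = K_a γ d_w = 34.66 kPa; at base = 34.66 + K_a γ' × 4.6 = 50.32 kPa.
P₁ (0–5.0 m) = ½×34.66×5.0 = 86.64. P₂ (5.0–9.6 m) = ½(34.66+50.32)×4.6 = 195.4.
P_w = ½ γ_w h₂² = 0.5×9.81×4.6² = 103.8. Total = 86.64+195.4+103.8 = 385.9 kN/m.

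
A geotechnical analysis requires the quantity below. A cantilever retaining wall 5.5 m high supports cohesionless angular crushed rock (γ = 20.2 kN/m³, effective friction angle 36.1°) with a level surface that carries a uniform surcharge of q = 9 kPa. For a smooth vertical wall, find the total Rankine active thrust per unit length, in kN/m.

91.8 kN/m

K_a = tan²(45° − φ/2) = 0.2585.
Soil triangle: ½ K_a γ H² = 0.5×0.2585×20.2×5.5² = 78.98 kN/m.
Surcharge rectangle: K_a q H = 0.2585×9×5.5 = 12.80 kN/m.
Total = 78.98 + 12.80 = 91.77 kN/m.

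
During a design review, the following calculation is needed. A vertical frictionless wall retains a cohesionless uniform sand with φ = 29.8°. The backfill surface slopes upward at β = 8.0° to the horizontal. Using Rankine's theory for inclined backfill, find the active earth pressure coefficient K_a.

0.346

K_a = cos β · (cos β − √(cos²β − cos²φ)) / (cos β + √(cos²β − cos²φ)).
cos β = 0.9903, cos φ = 0.8678, √(cos²β − cos²φ) = 0.4771.
K_a = 0.9903 × (0.9903 − 0.4771)/(0.9903 + 0.4771) = 0.3463.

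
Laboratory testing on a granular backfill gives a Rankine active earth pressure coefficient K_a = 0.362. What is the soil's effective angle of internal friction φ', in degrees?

K_a = tan²(45° − φ/2) ⇒ 45° − φ/2 = arctan(√0.362) = 31.03°.
φ = 2(45° − 31.03°) = 27.93°.

27.9°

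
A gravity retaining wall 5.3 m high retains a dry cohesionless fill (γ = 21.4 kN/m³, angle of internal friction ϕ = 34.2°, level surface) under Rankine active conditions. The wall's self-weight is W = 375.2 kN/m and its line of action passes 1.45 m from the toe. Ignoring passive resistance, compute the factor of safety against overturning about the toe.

K_a = tan²(45° − 34.2°/2) = 0.2803.
P_a = ½K_aγH² = 0.5×0.2803×21.4×5.3² = 84.26 kN/m, acting at H/3 = 1.767 m above the base.
Overturning moment M_o = P_a × H/3 = 84.26 × 1.767 = 148.9.
Resisting moment M_r = W × 1.45 = 375.2 × 1.45 = 544.0.
FS_overturning = M_r/M_o = 544.0/148.9 = 3.655.

3.65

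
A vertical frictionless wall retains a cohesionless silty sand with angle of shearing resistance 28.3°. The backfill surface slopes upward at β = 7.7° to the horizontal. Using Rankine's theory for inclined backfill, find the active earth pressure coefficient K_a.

K_a = cos β · (cos β − √(cos²β − cos²φ)) / (cos β + √(cos²β − cos²φ)).
cos β = 0.9910, cos φ = 0.8805, √(cos²β − cos²φ) = 0.4548.
K_a = 0.9910 × (0.9910 − 0.4548)/(0.9910 + 0.4548) = 0.3676.

0.368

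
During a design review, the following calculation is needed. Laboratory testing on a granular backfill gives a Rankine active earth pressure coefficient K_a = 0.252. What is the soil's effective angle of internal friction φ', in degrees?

K_a = tan²(45° − φ/2) ⇒ 45° − φ/2 = arctan(√0.252) = 26.66°.
φ = 2(45° − 26.66°) = 36.69°.

36.7°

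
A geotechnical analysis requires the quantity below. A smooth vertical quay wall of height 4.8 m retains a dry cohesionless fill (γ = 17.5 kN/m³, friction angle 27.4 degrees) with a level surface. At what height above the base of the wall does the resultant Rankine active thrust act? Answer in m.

K_a = 0.3697.
The pressure distribution is triangular, so the resultant acts at H/3 above the base = 4.8/3 = 1.600 m.

1.60 m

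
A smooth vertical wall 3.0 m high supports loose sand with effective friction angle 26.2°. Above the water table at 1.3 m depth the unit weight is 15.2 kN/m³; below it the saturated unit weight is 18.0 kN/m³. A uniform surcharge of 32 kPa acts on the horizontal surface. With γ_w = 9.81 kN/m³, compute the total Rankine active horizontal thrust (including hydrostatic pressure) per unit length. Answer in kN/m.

73.9 kN/m

K_a = tan²(45° − φ/2) = 0.3874.
γ' = 18.0 − 9.81 = 8.190 kN/m³. h₂ = H − d_w = 1.7 m.
σ'_h: at surface K_a·q = 12.40; at WT K_a(q+γd_w) = 20.05; at base K_a(q+γd_w+γ'h₂) = 25.45 kPa.
P₁ = ½(12.40+20.05)×1.3 = 21.09; P₂ = ½(20.05+25.45)×1.7 = 38.68; P_w = ½γ_w h₂² = 14.18.
Total = 21.09+38.68+14.18 = 73.95 kN/m.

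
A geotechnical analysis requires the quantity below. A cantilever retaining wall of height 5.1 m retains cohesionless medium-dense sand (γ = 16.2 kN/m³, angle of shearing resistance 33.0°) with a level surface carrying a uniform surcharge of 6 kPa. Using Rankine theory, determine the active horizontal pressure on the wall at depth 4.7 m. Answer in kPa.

24.2 kPa

K_a = (1 − sin φ)/(1 + sin φ) = 0.2948.
σ_v = γz + q = 16.2 × 4.7 + 6 = 82.14 kPa.
σ_h = K_a σ_v = 0.2948 × 82.14 = 24.21 kPa.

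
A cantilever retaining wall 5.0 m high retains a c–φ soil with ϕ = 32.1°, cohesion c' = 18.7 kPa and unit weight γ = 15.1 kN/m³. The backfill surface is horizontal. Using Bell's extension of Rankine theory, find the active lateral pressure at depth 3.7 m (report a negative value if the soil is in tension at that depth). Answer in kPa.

K_a = (1 − sin φ)/(1 + sin φ) = 0.3060.
σ_a = K_a γ z − 2c√K_a = 0.3060×15.1×3.7 − 2×18.7×0.5532 = -3.593 kPa.

-3.59 kPa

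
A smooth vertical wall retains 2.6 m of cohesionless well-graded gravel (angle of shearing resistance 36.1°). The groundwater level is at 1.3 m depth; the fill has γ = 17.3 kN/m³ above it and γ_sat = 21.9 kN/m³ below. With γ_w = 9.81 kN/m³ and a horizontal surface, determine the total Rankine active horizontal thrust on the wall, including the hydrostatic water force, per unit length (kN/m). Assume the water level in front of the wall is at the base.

22.3 kN/m

K_a = tan²(45° − φ/2) = 0.2585.
γ' = 21.9 − 9.81 = 12.09 kN/m³. Depth below WT = 1.3 m.
σ'_h at WT = K_a γ d_w = 5.814 kPa; at base = 5.814 + K_a γ' × 1.3 = 9.876 kPa.
P₁ (0–1.3 m) = ½×5.814×1.3 = 3.779. P₂ (1.3–2.6 m) = ½(5.814+9.876)×1.3 = 10.20.
P_w = ½ γ_w h₂² = 0.5×9.81×1.3² = 8.289. Total = 3.779+10.20+8.289 = 22.27 kN/m.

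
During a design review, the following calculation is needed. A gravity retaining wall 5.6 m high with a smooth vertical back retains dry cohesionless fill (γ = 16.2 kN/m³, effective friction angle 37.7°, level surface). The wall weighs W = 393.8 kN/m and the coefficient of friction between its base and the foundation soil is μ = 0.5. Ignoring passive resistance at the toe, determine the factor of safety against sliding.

3.22

K_a = tan²(45° − 37.7°/2) = 0.2411.
P_a = ½K_aγH² = 0.5×0.2411×16.2×5.6² = 61.23 kN/m, acting at H/3 = 1.867 m above the base.
FS_sliding = μW / P_a = 0.5×393.8 / 61.23 = 3.216.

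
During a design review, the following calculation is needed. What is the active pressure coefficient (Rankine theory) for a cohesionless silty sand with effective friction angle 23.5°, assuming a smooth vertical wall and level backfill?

K_a = tan²(45° − φ/2) = tan²(33.25°) = 0.4298.

0.430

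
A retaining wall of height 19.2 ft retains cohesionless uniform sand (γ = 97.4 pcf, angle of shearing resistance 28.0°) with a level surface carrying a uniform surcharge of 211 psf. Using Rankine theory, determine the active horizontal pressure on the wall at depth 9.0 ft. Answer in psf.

393 psf

K_a = (1 − sin φ)/(1 + sin φ) = 0.3610.
σ_v = γz + q = 97.4 × 9.0 + 211 = 1088 psf.
σ_h = K_a σ_v = 0.3610 × 1088 = 392.7 psf.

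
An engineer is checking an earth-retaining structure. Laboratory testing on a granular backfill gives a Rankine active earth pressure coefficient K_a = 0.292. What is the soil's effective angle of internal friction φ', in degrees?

33.2°

K_a = tan²(45° − φ/2) ⇒ 45° − φ/2 = arctan(√0.292) = 28.39°.
φ = 2(45° − 28.39°) = 33.23°.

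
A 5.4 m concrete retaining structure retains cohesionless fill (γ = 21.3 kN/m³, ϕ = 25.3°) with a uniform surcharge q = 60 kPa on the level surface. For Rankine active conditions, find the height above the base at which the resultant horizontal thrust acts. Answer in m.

2.26 m

K_a = 0.4012.
Triangular part P₁ = ½K_aγH² = 124.6 at H/3 = 1.800 m; rectangular part P₂ = K_a q H = 130.0 at H/2 = 2.700 m.
ȳ = (P₁·1.800 + P₂·2.700)/(P₁+P₂) = 2.260 m.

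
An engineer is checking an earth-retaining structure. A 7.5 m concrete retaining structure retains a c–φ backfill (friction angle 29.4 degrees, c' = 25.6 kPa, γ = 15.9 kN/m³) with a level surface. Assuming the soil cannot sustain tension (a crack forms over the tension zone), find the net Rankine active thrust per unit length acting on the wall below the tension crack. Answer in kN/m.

K_a = 0.3415; √K_a = 0.5844.
Tension-crack depth z_c = 2c/(γ√K_a) = 2×25.6/(15.9×0.5844) = 5.511 m.
σ_a at base = K_a γ H − 2c√K_a = 0.3415×15.9×7.5 − 2×25.6×0.5844 = 10.80 kPa.
P_a = ½ × 10.80 × (H − z_c) = 0.5×10.80×1.989 = 10.74 kN/m.

10.7 kN/m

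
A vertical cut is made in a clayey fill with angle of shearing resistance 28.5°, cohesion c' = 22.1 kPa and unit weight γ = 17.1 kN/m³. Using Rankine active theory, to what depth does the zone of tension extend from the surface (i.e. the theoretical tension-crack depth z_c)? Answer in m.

K_a = tan²(45° − 28.5°/2) = 0.3540; √K_a = 0.5949.
The active pressure is zero where K_a γ z = 2c√K_a, so z_c = 2c/(γ√K_a) = 2×22.1/(17.1×0.5949) = 4.345 m.

4.34 m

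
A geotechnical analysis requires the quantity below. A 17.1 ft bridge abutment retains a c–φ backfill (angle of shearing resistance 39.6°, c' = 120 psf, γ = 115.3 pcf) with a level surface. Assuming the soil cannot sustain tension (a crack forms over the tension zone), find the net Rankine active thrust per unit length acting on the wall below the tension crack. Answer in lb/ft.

2050 lb/ft

K_a = 0.2214; √K_a = 0.4706.
Tension-crack depth z_c = 2c/(γ√K_a) = 2×120/(115.3×0.4706) = 4.423 ft.
σ_a at base = K_a γ H − 2c√K_a = 0.2214×115.3×17.1 − 2×120×0.4706 = 323.6 psf.
P_a = ½ × 323.6 × (H − z_c) = 0.5×323.6×12.68 = 2051 lb/ft.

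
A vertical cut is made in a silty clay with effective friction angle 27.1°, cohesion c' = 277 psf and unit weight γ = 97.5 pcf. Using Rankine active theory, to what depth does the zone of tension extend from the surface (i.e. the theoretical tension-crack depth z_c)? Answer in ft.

K_a = tan²(45° − 27.1°/2) = 0.3741; √K_a = 0.6116.
The active pressure is zero where K_a γ z = 2c√K_a, so z_c = 2c/(γ√K_a) = 2×277/(97.5×0.6116) = 9.290 ft.

9.29 ft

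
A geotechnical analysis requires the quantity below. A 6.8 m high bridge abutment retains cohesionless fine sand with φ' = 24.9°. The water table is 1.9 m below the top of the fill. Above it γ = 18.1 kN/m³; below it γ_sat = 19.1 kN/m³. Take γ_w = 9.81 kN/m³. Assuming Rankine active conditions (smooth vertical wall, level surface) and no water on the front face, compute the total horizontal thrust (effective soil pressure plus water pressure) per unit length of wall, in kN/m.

K_a = tan²(45° − φ/2) = 0.4074.
γ' = 19.1 − 9.81 = 9.290 kN/m³. Depth below WT = 4.9 m.
σ'_h at WT = K_a γ d_w = 14.01 kPa; at base = 14.01 + K_a γ' × 4.9 = 32.56 kPa.
P₁ (0–1.9 m) = ½×14.01×1.9 = 13.31. P₂ (1.9–6.8 m) = ½(14.01+32.56)×4.9 = 114.1.
P_w = ½ γ_w h₂² = 0.5×9.81×4.9² = 117.8. Total = 13.31+114.1+117.8 = 245.2 kN/m.

245 kN/m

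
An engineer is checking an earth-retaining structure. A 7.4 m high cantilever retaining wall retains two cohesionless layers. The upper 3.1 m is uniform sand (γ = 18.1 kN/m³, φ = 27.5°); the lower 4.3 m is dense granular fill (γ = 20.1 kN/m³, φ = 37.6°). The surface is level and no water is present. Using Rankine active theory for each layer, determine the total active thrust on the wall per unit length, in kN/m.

135 kN/m

K_a1 = tan²(45°−27.5°/2) = 0.3682; K_a2 = tan²(45°−37.6°/2) = 0.2421.
Layer 1: σ at base = K_a1 γ₁ h₁ = 20.66 kPa; P₁ = ½×20.66×3.1 = 32.02.
Layer 2: σ_v at top = γ₁h₁ = 56.11; σ_h top = K_a2×56.11 = 13.59; σ_h base = K_a2×(56.11+20.1×4.3) = 34.51.
P₂ = ½(13.59+34.51)×4.3 = 103.4. Total P_a = 32.02+103.4 = 135.4 kN/m.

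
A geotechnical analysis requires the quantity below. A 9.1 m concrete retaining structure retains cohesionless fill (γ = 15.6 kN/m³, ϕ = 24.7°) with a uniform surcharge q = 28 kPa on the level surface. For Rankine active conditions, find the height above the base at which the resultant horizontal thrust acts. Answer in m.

3.46 m

K_a = 0.4106.
Triangular part P₁ = ½K_aγH² = 265.2 at H/3 = 3.033 m; rectangular part P₂ = K_a q H = 104.6 at H/2 = 4.550 m.
ȳ = (P₁·3.033 + P₂·4.550)/(P₁+P₂) = 3.462 m.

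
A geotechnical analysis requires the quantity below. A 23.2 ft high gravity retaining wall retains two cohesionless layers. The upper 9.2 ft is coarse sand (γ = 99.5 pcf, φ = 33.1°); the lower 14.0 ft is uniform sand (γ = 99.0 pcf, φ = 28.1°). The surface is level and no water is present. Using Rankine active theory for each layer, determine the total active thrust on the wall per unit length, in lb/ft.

K_a1 = tan²(45°−33.1°/2) = 0.2936; K_a2 = tan²(45°−28.1°/2) = 0.3596.
Layer 1: σ at base = K_a1 γ₁ h₁ = 268.7 psf; P₁ = ½×268.7×9.2 = 1236.
Layer 2: σ_v at top = γ₁h₁ = 915.4; σ_h top = K_a2×915.4 = 329.2; σ_h base = K_a2×(915.4+99.0×14.0) = 827.6.
P₂ = ½(329.2+827.6)×14.0 = 8098. Total P_a = 1236+8098 = 9334 lb/ft.

9330 lb/ft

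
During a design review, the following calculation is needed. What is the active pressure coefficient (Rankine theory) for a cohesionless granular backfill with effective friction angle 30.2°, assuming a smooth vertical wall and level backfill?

0.331

K_a = tan²(45° − φ/2) = tan²(29.90°) = 0.3307.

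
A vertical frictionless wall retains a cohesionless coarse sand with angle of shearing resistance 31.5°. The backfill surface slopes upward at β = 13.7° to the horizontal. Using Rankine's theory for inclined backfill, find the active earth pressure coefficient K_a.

0.342

K_a = cos β · (cos β − √(cos²β − cos²φ)) / (cos β + √(cos²β − cos²φ)).
cos β = 0.9715, cos φ = 0.8526, √(cos²β − cos²φ) = 0.4657.
K_a = 0.9715 × (0.9715 − 0.4657)/(0.9715 + 0.4657) = 0.3419.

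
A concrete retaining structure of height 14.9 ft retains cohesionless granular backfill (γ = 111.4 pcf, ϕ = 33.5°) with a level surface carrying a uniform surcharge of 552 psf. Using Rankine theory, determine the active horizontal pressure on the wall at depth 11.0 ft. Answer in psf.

513 psf

K_a = (1 − sin φ)/(1 + sin φ) = 0.2887.
σ_v = γz + q = 111.4 × 11.0 + 552 = 1777 psf.
σ_h = K_a σ_v = 0.2887 × 1777 = 513.2 psf.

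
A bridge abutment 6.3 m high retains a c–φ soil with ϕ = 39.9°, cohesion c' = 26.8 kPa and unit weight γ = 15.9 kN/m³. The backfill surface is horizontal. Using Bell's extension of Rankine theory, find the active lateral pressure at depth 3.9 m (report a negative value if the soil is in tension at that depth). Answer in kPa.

K_a = (1 − sin φ)/(1 + sin φ) = 0.2184.
σ_a = K_a γ z − 2c√K_a = 0.2184×15.9×3.9 − 2×26.8×0.4674 = -11.51 kPa.

-11.5 kPa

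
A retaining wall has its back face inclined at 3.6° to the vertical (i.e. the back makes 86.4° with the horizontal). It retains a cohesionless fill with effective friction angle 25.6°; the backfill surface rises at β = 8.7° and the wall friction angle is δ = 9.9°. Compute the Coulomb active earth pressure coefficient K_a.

0.442

K_a = sin²(α+φ) / [sin²α · sin(α−δ) · (1 + √{sin(φ+δ)sin(φ−β) / (sin(α−δ)sin(α+β))})²].
With α = 86.4°, φ = 25.6°, δ = 9.9°, β = 8.7°: K_a = 0.4417.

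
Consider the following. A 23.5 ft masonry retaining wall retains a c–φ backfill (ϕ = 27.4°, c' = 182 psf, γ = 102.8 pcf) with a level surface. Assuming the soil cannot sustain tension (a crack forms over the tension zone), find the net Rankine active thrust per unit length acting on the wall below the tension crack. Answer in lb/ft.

K_a = 0.3697; √K_a = 0.6080.
Tension-crack depth z_c = 2c/(γ√K_a) = 2×182/(102.8×0.6080) = 5.824 ft.
σ_a at base = K_a γ H − 2c√K_a = 0.3697×102.8×23.5 − 2×182×0.6080 = 671.7 psf.
P_a = ½ × 671.7 × (H − z_c) = 0.5×671.7×17.68 = 5937 lb/ft.

5940 lb/ft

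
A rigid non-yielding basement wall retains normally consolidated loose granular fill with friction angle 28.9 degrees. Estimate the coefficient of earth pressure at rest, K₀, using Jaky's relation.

K₀ = 1 − sin φ' = 1 − sin 28.9° = 0.5167.

0.517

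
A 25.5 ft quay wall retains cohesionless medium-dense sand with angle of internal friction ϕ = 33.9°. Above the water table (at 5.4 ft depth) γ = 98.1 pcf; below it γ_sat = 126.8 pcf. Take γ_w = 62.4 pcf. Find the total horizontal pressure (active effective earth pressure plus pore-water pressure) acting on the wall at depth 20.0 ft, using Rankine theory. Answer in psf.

1330 psf

K_a = (1 − sin φ)/(1 + sin φ) = 0.2839.
γ' = 126.8 − 62.4 = 64.40 pcf.
Effective vertical stress at 20.0 ft: σ'_v = 98.1×5.4 + 64.40×14.6 = 1470 psf.
σ'_h = K_a σ'_v = 0.2839 × 1470 = 417.3 psf; u = γ_w × 14.6 = 911.0 psf.
Total σ_h = 417.3 + 911.0 = 1328 psf.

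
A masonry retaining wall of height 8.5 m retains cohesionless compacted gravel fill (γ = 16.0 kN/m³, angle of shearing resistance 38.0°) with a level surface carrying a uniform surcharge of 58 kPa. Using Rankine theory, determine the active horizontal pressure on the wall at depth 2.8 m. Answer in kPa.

24.5 kPa

K_a = (1 − sin φ)/(1 + sin φ) = 0.2379.
σ_v = γz + q = 16.0 × 2.8 + 58 = 102.8 kPa.
σ_h = K_a σ_v = 0.2379 × 102.8 = 24.45 kPa.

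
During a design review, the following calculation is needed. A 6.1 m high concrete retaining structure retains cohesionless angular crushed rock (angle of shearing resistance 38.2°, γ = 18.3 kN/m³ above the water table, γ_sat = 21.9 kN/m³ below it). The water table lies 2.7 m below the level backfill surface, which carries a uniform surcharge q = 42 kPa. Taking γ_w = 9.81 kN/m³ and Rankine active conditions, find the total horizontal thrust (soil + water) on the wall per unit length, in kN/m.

K_a = tan²(45° − φ/2) = 0.2358.
γ' = 21.9 − 9.81 = 12.09 kN/m³. h₂ = H − d_w = 3.4 m.
σ'_h: at surface K_a·q = 9.903; at WT K_a(q+γd_w) = 21.55; at base K_a(q+γd_w+γ'h₂) = 31.24 kPa.
P₁ = ½(9.903+21.55)×2.7 = 42.47; P₂ = ½(21.55+31.24)×3.4 = 89.76; P_w = ½γ_w h₂² = 56.70.
Total = 42.47+89.76+56.70 = 188.9 kN/m.

189 kN/m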